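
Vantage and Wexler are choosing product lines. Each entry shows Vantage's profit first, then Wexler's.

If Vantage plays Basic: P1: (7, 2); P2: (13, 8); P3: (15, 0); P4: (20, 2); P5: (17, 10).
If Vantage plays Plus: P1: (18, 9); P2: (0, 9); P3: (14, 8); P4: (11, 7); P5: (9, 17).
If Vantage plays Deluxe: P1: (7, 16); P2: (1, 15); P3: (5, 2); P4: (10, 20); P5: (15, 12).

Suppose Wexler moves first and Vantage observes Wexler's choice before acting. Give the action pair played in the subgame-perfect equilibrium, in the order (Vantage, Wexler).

Vantage best-responds to each possible Wexler move:
- P1 → Vantage plays Plus (best of 7, 18, 7); Wexler gets 9.
- P2 → Vantage plays Basic (best of 13, 0, 1); Wexler gets 8.
- P3 → Vantage plays Basic (best of 15, 14, 5); Wexler gets 0.
- P4 → Vantage plays Basic (best of 20, 11, 10); Wexler gets 2.
- P5 → Vantage plays Basic (best of 17, 9, 15); Wexler gets 10.
Among 9, 8, 0, 2, 10, the best is 10 at P5. Subgame-perfect outcome: (Basic, P5) with payoffs (17, 10).

(Basic, P5)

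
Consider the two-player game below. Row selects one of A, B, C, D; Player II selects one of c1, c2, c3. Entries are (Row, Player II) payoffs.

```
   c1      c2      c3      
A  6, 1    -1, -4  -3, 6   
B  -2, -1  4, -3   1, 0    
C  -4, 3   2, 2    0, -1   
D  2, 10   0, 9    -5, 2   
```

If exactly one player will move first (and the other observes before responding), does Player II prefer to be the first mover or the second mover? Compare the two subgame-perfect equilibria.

If Row leads: Player II's best replies are A→c3, B→c3, C→c1, D→c1; Row's induced payoffs -3, 1, -4, 2; outcome (D, c1), payoffs (2, 10).
If Player II leads: Row's best replies are c1→A, c2→B, c3→B; Player II's induced payoffs 1, -3, 0; outcome (A, c1), payoffs (6, 1).
Player II gets 1 moving first and 10 moving second, so Player II prefers to move second.

second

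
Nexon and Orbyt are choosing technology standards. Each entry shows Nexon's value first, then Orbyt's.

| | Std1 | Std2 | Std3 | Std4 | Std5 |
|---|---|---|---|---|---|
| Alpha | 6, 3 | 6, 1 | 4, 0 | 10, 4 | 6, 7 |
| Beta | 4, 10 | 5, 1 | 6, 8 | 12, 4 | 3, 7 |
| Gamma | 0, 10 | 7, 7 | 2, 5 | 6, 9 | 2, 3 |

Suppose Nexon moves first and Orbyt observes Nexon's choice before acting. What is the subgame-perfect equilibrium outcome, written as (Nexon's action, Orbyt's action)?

(Alpha, Std5)

Work backward from Orbyt's decision.
- Alpha: BR = Std5, leader payoff 6.
- Beta: BR = Std1, leader payoff 4.
- Gamma: BR = Std1, leader payoff 0.
Among 6, 4, 0, the best is 6 at Alpha. Subgame-perfect outcome: (Alpha, Std5) with payoffs (6, 7).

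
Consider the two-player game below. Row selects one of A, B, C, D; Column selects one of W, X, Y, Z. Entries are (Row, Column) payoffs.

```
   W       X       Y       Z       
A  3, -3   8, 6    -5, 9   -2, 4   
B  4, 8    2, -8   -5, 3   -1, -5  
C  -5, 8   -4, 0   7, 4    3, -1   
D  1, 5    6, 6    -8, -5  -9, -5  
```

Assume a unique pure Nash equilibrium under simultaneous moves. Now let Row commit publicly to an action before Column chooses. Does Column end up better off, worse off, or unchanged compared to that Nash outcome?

Solve by backward induction (Row leads).
- A: Column compares -3, 6, 9, 4 and picks Y; Row would get -5.
- B: Column compares 8, -8, 3, -5 and picks W; Row would get 4.
- C: Column compares 8, 0, 4, -1 and picks W; Row would get -5.
- D: Column compares 5, 6, -5, -5 and picks X; Row would get 6.
Row's induced payoffs are -5, 4, -5, 6, so Row commits to D. Subgame-perfect outcome: (D, X) with payoffs (6, 6).
Now find the simultaneous Nash equilibrium.
Row's best replies: W→B; X→A; Y→C; Z→C.
Column's best replies: A→Y; B→W; C→W; D→X.
Only (B, W) has each player best-responding; Nash payoffs (4, 8).
Column earns 6 sequentially versus 8 at the Nash outcome: worse off.

worse off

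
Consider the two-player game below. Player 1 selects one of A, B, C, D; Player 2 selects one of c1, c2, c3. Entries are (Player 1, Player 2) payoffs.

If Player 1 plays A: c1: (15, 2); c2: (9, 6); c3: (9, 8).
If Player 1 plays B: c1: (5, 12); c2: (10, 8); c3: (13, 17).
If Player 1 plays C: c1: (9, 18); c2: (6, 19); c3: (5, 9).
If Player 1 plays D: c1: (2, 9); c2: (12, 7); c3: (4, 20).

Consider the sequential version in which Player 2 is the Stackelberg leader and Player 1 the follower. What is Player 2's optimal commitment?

c3

Work backward from Player 1's decision.
- c1 → Player 1 plays A (best of 15, 5, 9, 2); Player 2 gets 2.
- c2 → Player 1 plays D (best of 9, 10, 6, 12); Player 2 gets 7.
- c3 → Player 1 plays B (best of 9, 13, 5, 4); Player 2 gets 17.
Player 2's induced payoffs are 2, 7, 17, so Player 2 commits to c3. Subgame-perfect outcome: (B, c3) with payoffs (13, 17).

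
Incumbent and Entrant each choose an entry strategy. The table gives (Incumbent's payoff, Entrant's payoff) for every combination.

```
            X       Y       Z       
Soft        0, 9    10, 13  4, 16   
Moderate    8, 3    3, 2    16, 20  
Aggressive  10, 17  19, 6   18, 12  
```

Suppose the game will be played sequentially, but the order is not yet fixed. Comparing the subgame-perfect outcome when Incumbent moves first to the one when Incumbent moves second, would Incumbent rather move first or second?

first

If Incumbent leads: Entrant's best replies are Soft→Z, Moderate→Z, Aggressive→X; Incumbent's induced payoffs 4, 16, 10; outcome (Moderate, Z), payoffs (16, 20).
If Entrant leads: Incumbent's best replies are X→Aggressive, Y→Aggressive, Z→Aggressive; Entrant's induced payoffs 17, 6, 12; outcome (Aggressive, X), payoffs (10, 17).
Incumbent gets 16 moving first and 10 moving second, so Incumbent prefers to move first.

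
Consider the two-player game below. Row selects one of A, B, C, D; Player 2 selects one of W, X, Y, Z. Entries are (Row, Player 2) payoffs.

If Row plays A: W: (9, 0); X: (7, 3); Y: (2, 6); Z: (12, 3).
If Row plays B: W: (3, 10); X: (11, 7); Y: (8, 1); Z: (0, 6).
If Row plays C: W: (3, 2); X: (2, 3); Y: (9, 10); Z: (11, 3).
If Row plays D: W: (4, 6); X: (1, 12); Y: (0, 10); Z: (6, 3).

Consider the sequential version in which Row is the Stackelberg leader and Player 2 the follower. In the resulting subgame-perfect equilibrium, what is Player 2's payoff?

10

Work backward from Player 2's decision.
- A: BR = Y, leader payoff 2.
- B: BR = W, leader payoff 3.
- C: BR = Y, leader payoff 9.
- D: BR = X, leader payoff 1.
Among 2, 3, 9, 1, the best is 9 at C. Subgame-perfect outcome: (C, Y) with payoffs (9, 10).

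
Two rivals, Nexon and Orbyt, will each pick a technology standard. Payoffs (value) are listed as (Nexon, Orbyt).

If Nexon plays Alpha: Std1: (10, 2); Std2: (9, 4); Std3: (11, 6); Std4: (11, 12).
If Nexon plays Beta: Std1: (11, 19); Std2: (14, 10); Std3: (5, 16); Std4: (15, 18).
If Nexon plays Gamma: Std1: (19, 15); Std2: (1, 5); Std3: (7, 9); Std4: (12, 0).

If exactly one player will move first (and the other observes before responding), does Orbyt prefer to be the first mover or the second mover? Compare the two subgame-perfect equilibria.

first

If Nexon leads: Orbyt's best replies are Alpha→Std4, Beta→Std1, Gamma→Std1; Nexon's induced payoffs 11, 11, 19; outcome (Gamma, Std1), payoffs (19, 15).
If Orbyt leads: Nexon's best replies are Std1→Gamma, Std2→Beta, Std3→Alpha, Std4→Beta; Orbyt's induced payoffs 15, 10, 6, 18; outcome (Beta, Std4), payoffs (15, 18).
Orbyt gets 18 moving first and 15 moving second, so Orbyt prefers to move first.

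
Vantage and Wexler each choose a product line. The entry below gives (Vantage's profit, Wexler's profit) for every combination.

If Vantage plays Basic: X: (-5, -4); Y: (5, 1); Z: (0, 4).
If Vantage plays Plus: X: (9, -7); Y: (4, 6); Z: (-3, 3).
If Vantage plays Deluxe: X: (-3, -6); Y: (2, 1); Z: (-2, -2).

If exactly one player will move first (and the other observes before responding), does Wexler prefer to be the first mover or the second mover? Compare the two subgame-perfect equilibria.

If Vantage leads: Wexler's best replies are Basic→Z, Plus→Y, Deluxe→Y; Vantage's induced payoffs 0, 4, 2; outcome (Plus, Y), payoffs (4, 6).
If Wexler leads: Vantage's best replies are X→Plus, Y→Basic, Z→Basic; Wexler's induced payoffs -7, 1, 4; outcome (Basic, Z), payoffs (0, 4).
Wexler gets 4 moving first and 6 moving second, so Wexler prefers to move second.

second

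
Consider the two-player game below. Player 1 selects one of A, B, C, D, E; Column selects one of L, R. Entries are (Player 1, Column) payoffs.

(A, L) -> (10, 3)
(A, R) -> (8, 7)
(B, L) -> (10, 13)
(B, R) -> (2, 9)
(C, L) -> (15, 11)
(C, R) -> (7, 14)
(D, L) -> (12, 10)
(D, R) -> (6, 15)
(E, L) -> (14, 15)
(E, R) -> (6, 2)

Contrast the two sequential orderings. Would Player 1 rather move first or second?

second

If Player 1 leads: Column's best replies are A→R, B→L, C→R, D→R, E→L; Player 1's induced payoffs 8, 10, 7, 6, 14; outcome (E, L), payoffs (14, 15).
If Column leads: Player 1's best replies are L→C, R→A; Column's induced payoffs 11, 7; outcome (C, L), payoffs (15, 11).
Player 1 gets 14 moving first and 15 moving second, so Player 1 prefers to move second.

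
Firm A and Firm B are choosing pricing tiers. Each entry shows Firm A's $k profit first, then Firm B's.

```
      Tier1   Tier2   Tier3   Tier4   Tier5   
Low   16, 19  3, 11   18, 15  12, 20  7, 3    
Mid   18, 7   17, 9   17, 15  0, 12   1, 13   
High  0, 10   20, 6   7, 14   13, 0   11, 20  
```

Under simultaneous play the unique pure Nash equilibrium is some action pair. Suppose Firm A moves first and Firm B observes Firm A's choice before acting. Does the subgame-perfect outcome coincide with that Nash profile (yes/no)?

no

Firm B best-responds to each possible Firm A move:
- Low → Firm B plays Tier4 (best of 19, 11, 15, 20, 3); Firm A gets 12.
- Mid → Firm B plays Tier3 (best of 7, 9, 15, 12, 13); Firm A gets 17.
- High → Firm B plays Tier5 (best of 10, 6, 14, 0, 20); Firm A gets 11.
Maximizing over 12, 17, 11, Firm A chooses Mid. Subgame-perfect outcome: (Mid, Tier3) with payoffs (17, 15).
For the simultaneous game, intersect best replies.
Firm A's best replies: Tier1→Mid; Tier2→High; Tier3→Low; Tier4→High; Tier5→High.
Firm B's best replies: Low→Tier4; Mid→Tier3; High→Tier5.
The unique mutual best reply is (High, Tier5), giving (11, 20).
Sequential outcome (Mid, Tier3) differs from the Nash profile (High, Tier5).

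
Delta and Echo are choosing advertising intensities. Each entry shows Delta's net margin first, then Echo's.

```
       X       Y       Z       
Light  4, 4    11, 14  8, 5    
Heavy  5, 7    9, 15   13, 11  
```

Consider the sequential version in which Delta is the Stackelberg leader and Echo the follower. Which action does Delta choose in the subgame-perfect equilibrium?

Light

Work backward from Echo's decision.
- Light: BR = Y, leader payoff 11.
- Heavy: BR = Y, leader payoff 9.
Maximizing over 11, 9, Delta chooses Light. Subgame-perfect outcome: (Light, Y) with payoffs (11, 14).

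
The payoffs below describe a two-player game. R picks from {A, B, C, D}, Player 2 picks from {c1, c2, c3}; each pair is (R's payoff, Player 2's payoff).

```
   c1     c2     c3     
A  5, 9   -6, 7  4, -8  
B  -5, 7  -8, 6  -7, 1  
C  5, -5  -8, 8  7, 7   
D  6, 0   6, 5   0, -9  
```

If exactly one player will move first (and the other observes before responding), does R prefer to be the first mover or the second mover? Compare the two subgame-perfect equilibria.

second

If R leads: Player 2's best replies are A→c1, B→c1, C→c2, D→c2; R's induced payoffs 5, -5, -8, 6; outcome (D, c2), payoffs (6, 5).
If Player 2 leads: R's best replies are c1→D, c2→D, c3→C; Player 2's induced payoffs 0, 5, 7; outcome (C, c3), payoffs (7, 7).
R gets 6 moving first and 7 moving second, so R prefers to move second.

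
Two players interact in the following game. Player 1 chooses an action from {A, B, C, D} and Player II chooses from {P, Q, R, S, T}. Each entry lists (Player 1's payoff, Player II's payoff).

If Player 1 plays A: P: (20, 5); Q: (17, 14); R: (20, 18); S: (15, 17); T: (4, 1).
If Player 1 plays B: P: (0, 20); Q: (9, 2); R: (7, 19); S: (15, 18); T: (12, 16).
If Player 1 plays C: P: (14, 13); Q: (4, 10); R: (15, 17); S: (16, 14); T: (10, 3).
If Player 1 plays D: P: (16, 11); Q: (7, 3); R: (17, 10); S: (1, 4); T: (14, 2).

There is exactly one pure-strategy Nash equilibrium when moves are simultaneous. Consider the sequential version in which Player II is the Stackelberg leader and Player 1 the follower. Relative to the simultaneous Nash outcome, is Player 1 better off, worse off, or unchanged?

unchanged

Solve by backward induction (Player II leads).
- P → Player 1 plays A (best of 20, 0, 14, 16); Player II gets 5.
- Q → Player 1 plays A (best of 17, 9, 4, 7); Player II gets 14.
- R → Player 1 plays A (best of 20, 7, 15, 17); Player II gets 18.
- S → Player 1 plays C (best of 15, 15, 16, 1); Player II gets 14.
- T → Player 1 plays D (best of 4, 12, 10, 14); Player II gets 2.
Maximizing over 5, 14, 18, 14, 2, Player II chooses R. Subgame-perfect outcome: (A, R) with payoffs (20, 18).
For the simultaneous game, intersect best replies.
Player 1's best replies: P→A; Q→A; R→A; S→C; T→D.
Player II's best replies: A→R; B→P; C→R; D→P.
The unique mutual best reply is (A, R), giving (20, 18).
Player 1 earns 20 sequentially versus 20 at the Nash outcome: unchanged.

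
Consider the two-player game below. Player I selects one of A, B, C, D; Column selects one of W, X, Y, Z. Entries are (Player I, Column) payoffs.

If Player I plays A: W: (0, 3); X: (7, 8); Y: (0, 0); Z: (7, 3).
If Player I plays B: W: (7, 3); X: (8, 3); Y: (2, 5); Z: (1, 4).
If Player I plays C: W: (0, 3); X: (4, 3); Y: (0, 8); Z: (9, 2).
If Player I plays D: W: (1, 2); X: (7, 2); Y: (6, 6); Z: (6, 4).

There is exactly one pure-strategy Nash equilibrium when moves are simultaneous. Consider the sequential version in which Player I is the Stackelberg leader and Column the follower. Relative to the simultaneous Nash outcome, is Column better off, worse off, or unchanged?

better off

Work backward from Column's decision.
- A: BR = X, leader payoff 7.
- B: BR = Y, leader payoff 2.
- C: BR = Y, leader payoff 0.
- D: BR = Y, leader payoff 6.
Maximizing over 7, 2, 0, 6, Player I chooses A. Subgame-perfect outcome: (A, X) with payoffs (7, 8).
For the simultaneous game, intersect best replies.
Player I's best replies: W→B; X→B; Y→D; Z→C.
Column's best replies: A→X; B→Y; C→Y; D→Y.
The unique mutual best reply is (D, Y), giving (6, 6).
Column earns 8 sequentially versus 6 at the Nash outcome: better off.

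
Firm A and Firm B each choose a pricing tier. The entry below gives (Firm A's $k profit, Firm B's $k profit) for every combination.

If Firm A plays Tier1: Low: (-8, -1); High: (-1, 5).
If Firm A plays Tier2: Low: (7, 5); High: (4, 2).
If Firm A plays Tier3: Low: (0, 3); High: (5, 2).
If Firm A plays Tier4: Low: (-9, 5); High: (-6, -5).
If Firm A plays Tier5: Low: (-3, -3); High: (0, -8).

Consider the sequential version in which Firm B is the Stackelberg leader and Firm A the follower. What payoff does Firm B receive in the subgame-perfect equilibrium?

5

Work backward from Firm A's decision.
- Low: BR = Tier2, leader payoff 5.
- High: BR = Tier3, leader payoff 2.
Firm B's induced payoffs are 5, 2, so Firm B commits to Low. Subgame-perfect outcome: (Tier2, Low) with payoffs (7, 5).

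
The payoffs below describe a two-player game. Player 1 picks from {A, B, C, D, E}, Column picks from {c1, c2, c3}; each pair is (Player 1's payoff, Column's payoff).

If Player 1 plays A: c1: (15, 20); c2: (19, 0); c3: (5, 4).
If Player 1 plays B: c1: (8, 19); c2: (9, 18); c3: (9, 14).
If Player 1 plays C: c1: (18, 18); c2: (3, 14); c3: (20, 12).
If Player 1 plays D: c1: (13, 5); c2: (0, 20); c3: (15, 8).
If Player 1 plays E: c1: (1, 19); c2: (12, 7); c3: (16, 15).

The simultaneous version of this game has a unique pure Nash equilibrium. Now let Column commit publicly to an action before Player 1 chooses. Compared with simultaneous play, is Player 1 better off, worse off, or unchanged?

unchanged

Work backward from Player 1's decision.
- c1: Player 1 compares 15, 8, 18, 13, 1 and picks C; Column would get 18.
- c2: Player 1 compares 19, 9, 3, 0, 12 and picks A; Column would get 0.
- c3: Player 1 compares 5, 9, 20, 15, 16 and picks C; Column would get 12.
Maximizing over 18, 0, 12, Column chooses c1. Subgame-perfect outcome: (C, c1) with payoffs (18, 18).
Under simultaneous play:
Player 1's best replies: c1→C; c2→A; c3→C.
Column's best replies: A→c1; B→c1; C→c1; D→c2; E→c1.
Only (C, c1) has each player best-responding; Nash payoffs (18, 18).
Player 1 earns 18 sequentially versus 18 at the Nash outcome: unchanged.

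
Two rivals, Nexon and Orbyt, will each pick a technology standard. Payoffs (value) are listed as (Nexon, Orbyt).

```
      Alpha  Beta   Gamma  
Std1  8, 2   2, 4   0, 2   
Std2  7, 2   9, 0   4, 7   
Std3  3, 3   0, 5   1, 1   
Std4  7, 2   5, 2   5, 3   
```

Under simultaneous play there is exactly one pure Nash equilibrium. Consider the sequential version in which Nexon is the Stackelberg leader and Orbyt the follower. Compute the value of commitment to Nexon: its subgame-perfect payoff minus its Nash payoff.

Backward induction with Nexon moving first.
- Std1: Orbyt compares 2, 4, 2 and picks Beta; Nexon would get 2.
- Std2: Orbyt compares 2, 0, 7 and picks Gamma; Nexon would get 4.
- Std3: Orbyt compares 3, 5, 1 and picks Beta; Nexon would get 0.
- Std4: Orbyt compares 2, 2, 3 and picks Gamma; Nexon would get 5.
Among 2, 4, 0, 5, the best is 5 at Std4. Subgame-perfect outcome: (Std4, Gamma) with payoffs (5, 3).
For the simultaneous game, intersect best replies.
Nexon's best replies: Alpha→Std1; Beta→Std2; Gamma→Std4.
Orbyt's best replies: Std1→Beta; Std2→Gamma; Std3→Beta; Std4→Gamma.
Only (Std4, Gamma) has each player best-responding; Nash payoffs (5, 3).
Nexon's commitment gain: 5 − 5 = 0.

0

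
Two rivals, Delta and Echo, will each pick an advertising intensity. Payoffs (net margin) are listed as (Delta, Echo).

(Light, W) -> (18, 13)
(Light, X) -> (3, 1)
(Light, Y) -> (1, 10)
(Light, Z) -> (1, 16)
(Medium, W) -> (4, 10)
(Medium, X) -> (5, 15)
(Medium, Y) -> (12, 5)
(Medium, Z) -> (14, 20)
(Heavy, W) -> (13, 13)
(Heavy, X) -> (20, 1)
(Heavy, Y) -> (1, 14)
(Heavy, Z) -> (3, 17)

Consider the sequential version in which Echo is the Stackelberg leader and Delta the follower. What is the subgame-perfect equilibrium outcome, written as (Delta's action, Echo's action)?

Solve by backward induction (Echo leads).
- W: BR = Light, leader payoff 13.
- X: BR = Heavy, leader payoff 1.
- Y: BR = Medium, leader payoff 5.
- Z: BR = Medium, leader payoff 20.
Echo's induced payoffs are 13, 1, 5, 20, so Echo commits to Z. Subgame-perfect outcome: (Medium, Z) with payoffs (14, 20).

(Medium, Z)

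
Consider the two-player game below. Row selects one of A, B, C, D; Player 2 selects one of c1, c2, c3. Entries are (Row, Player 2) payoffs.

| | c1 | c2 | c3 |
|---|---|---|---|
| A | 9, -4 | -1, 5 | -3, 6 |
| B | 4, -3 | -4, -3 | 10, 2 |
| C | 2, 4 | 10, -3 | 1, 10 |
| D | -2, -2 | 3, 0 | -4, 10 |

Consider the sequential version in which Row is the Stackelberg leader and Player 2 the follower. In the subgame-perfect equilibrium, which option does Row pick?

Solve by backward induction (Row leads).
- A → Player 2 plays c3 (best of -4, 5, 6); Row gets -3.
- B → Player 2 plays c3 (best of -3, -3, 2); Row gets 10.
- C → Player 2 plays c3 (best of 4, -3, 10); Row gets 1.
- D → Player 2 plays c3 (best of -2, 0, 10); Row gets -4.
Row's induced payoffs are -3, 10, 1, -4, so Row commits to B. Subgame-perfect outcome: (B, c3) with payoffs (10, 2).

B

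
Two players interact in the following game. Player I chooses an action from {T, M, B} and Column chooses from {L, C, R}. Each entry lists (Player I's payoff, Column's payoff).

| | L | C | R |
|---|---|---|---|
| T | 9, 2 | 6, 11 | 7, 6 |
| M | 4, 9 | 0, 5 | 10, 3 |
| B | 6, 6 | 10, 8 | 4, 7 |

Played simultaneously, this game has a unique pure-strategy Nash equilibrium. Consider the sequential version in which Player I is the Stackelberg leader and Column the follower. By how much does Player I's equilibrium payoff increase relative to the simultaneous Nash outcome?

Work backward from Column's decision.
- T → Column plays C (best of 2, 11, 6); Player I gets 6.
- M → Column plays L (best of 9, 5, 3); Player I gets 4.
- B → Column plays C (best of 6, 8, 7); Player I gets 10.
Maximizing over 6, 4, 10, Player I chooses B. Subgame-perfect outcome: (B, C) with payoffs (10, 8).
Under simultaneous play:
Player I's best replies: L→T; C→B; R→M.
Column's best replies: T→C; M→L; B→C.
The unique mutual best reply is (B, C), giving (10, 8).
Player I's commitment gain: 10 − 10 = 0.

0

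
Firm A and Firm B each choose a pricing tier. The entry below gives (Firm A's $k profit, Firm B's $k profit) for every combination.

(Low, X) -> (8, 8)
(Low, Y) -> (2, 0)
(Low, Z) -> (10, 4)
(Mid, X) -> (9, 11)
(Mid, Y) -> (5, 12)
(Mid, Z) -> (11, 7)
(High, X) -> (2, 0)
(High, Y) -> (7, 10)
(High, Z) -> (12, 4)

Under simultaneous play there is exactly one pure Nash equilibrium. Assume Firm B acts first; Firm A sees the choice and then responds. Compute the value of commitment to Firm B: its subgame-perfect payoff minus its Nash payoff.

Solve by backward induction (Firm B leads).
- X: BR = Mid, leader payoff 11.
- Y: BR = High, leader payoff 10.
- Z: BR = High, leader payoff 4.
Maximizing over 11, 10, 4, Firm B chooses X. Subgame-perfect outcome: (Mid, X) with payoffs (9, 11).
Now find the simultaneous Nash equilibrium.
Firm A's best replies: X→Mid; Y→High; Z→High.
Firm B's best replies: Low→X; Mid→Y; High→Y.
The unique mutual best reply is (High, Y), giving (7, 10).
Firm B's commitment gain: 11 − 10 = 1.

1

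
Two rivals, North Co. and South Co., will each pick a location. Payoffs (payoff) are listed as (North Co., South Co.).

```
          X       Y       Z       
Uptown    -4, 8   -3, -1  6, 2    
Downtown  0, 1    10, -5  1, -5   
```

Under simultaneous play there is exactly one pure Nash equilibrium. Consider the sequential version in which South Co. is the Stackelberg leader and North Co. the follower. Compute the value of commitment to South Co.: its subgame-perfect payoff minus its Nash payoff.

Solve by backward induction (South Co. leads).
- X: North Co. compares -4, 0 and picks Downtown; South Co. would get 1.
- Y: North Co. compares -3, 10 and picks Downtown; South Co. would get -5.
- Z: North Co. compares 6, 1 and picks Uptown; South Co. would get 2.
South Co.'s induced payoffs are 1, -5, 2, so South Co. commits to Z. Subgame-perfect outcome: (Uptown, Z) with payoffs (6, 2).
Under simultaneous play:
North Co.'s best replies: X→Downtown; Y→Downtown; Z→Uptown.
South Co.'s best replies: Uptown→X; Downtown→X.
Only (Downtown, X) has each player best-responding; Nash payoffs (0, 1).
South Co.'s commitment gain: 2 − 1 = 1.

1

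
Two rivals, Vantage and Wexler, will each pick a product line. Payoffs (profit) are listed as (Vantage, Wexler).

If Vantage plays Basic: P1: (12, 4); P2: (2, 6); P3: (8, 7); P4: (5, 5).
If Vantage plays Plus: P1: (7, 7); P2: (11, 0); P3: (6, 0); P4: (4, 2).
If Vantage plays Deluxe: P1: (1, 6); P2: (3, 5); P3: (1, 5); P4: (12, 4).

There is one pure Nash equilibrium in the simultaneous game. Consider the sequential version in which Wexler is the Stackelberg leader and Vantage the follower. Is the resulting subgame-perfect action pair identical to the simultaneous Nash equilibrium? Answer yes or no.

Work backward from Vantage's decision.
- P1: Vantage compares 12, 7, 1 and picks Basic; Wexler would get 4.
- P2: Vantage compares 2, 11, 3 and picks Plus; Wexler would get 0.
- P3: Vantage compares 8, 6, 1 and picks Basic; Wexler would get 7.
- P4: Vantage compares 5, 4, 12 and picks Deluxe; Wexler would get 4.
Maximizing over 4, 0, 7, 4, Wexler chooses P3. Subgame-perfect outcome: (Basic, P3) with payoffs (8, 7).
For the simultaneous game, intersect best replies.
Vantage's best replies: P1→Basic; P2→Plus; P3→Basic; P4→Deluxe.
Wexler's best replies: Basic→P3; Plus→P1; Deluxe→P1.
The unique mutual best reply is (Basic, P3), giving (8, 7).
Sequential outcome (Basic, P3) coincides with the Nash profile (Basic, P3).

yes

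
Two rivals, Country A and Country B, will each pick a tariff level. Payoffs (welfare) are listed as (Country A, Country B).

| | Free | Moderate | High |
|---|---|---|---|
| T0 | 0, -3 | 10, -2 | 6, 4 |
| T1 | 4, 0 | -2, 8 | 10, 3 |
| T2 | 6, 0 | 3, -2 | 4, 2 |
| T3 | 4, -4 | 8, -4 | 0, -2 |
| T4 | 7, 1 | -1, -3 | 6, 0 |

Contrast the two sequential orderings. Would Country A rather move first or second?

If Country A leads: Country B's best replies are T0→High, T1→Moderate, T2→High, T3→High, T4→Free; Country A's induced payoffs 6, -2, 4, 0, 7; outcome (T4, Free), payoffs (7, 1).
If Country B leads: Country A's best replies are Free→T4, Moderate→T0, High→T1; Country B's induced payoffs 1, -2, 3; outcome (T1, High), payoffs (10, 3).
Country A gets 7 moving first and 10 moving second, so Country A prefers to move second.

second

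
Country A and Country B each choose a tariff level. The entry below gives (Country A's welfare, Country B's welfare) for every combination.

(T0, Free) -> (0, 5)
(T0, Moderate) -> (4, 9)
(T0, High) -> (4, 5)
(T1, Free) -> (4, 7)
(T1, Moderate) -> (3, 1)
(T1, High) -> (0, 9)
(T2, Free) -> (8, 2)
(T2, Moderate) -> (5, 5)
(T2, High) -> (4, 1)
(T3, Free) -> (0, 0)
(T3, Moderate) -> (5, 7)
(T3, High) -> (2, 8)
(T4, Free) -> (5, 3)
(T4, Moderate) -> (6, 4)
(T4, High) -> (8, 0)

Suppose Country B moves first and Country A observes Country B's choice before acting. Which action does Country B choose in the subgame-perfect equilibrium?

Work backward from Country A's decision.
- Free → Country A plays T2 (best of 0, 4, 8, 0, 5); Country B gets 2.
- Moderate → Country A plays T4 (best of 4, 3, 5, 5, 6); Country B gets 4.
- High → Country A plays T4 (best of 4, 0, 4, 2, 8); Country B gets 0.
Among 2, 4, 0, the best is 4 at Moderate. Subgame-perfect outcome: (T4, Moderate) with payoffs (6, 4).

Moderate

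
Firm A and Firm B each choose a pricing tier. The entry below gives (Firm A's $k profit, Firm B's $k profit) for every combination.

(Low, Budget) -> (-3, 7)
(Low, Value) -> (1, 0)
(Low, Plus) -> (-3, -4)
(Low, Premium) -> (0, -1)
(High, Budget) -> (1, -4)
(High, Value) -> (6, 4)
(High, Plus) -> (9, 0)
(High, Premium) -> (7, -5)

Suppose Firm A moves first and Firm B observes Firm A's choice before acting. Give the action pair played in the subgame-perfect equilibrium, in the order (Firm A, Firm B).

Work backward from Firm B's decision.
- Low: Firm B compares 7, 0, -4, -1 and picks Budget; Firm A would get -3.
- High: Firm B compares -4, 4, 0, -5 and picks Value; Firm A would get 6.
Among -3, 6, the best is 6 at High. Subgame-perfect outcome: (High, Value) with payoffs (6, 4).

(High, Value)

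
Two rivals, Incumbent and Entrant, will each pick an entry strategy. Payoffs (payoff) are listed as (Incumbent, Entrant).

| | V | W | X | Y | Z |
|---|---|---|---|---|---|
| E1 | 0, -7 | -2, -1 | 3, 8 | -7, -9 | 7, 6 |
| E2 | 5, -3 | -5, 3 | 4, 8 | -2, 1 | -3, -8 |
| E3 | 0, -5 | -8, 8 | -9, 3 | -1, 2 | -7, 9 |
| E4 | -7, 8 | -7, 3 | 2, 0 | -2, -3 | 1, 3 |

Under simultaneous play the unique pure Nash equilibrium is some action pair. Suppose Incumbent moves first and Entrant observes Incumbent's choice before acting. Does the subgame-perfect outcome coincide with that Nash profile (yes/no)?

Entrant best-responds to each possible Incumbent move:
- E1: Entrant compares -7, -1, 8, -9, 6 and picks X; Incumbent would get 3.
- E2: Entrant compares -3, 3, 8, 1, -8 and picks X; Incumbent would get 4.
- E3: Entrant compares -5, 8, 3, 2, 9 and picks Z; Incumbent would get -7.
- E4: Entrant compares 8, 3, 0, -3, 3 and picks V; Incumbent would get -7.
Among 3, 4, -7, -7, the best is 4 at E2. Subgame-perfect outcome: (E2, X) with payoffs (4, 8).
For the simultaneous game, intersect best replies.
Incumbent's best replies: V→E2; W→E1; X→E2; Y→E3; Z→E1.
Entrant's best replies: E1→X; E2→X; E3→Z; E4→V.
The unique mutual best reply is (E2, X), giving (4, 8).
Sequential outcome (E2, X) coincides with the Nash profile (E2, X).

yes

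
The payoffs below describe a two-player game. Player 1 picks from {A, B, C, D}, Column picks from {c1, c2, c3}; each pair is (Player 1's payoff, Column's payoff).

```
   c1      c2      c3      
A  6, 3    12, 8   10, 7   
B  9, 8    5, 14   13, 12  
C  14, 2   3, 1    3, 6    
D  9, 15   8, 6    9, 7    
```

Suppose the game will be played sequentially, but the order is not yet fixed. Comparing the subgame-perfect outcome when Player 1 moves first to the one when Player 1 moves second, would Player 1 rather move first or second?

If Player 1 leads: Column's best replies are A→c2, B→c2, C→c3, D→c1; Player 1's induced payoffs 12, 5, 3, 9; outcome (A, c2), payoffs (12, 8).
If Column leads: Player 1's best replies are c1→C, c2→A, c3→B; Column's induced payoffs 2, 8, 12; outcome (B, c3), payoffs (13, 12).
Player 1 gets 12 moving first and 13 moving second, so Player 1 prefers to move second.

second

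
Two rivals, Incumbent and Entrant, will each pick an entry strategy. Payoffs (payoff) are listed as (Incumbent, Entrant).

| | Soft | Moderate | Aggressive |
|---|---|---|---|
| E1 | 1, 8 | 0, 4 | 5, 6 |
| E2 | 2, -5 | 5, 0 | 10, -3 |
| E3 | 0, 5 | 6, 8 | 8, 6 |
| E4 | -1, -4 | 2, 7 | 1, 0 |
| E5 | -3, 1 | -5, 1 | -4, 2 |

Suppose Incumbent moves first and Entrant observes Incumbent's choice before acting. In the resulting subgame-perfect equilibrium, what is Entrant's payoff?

8

Backward induction with Incumbent moving first.
- E1: Entrant compares 8, 4, 6 and picks Soft; Incumbent would get 1.
- E2: Entrant compares -5, 0, -3 and picks Moderate; Incumbent would get 5.
- E3: Entrant compares 5, 8, 6 and picks Moderate; Incumbent would get 6.
- E4: Entrant compares -4, 7, 0 and picks Moderate; Incumbent would get 2.
- E5: Entrant compares 1, 1, 2 and picks Aggressive; Incumbent would get -4.
Incumbent's induced payoffs are 1, 5, 6, 2, -4, so Incumbent commits to E3. Subgame-perfect outcome: (E3, Moderate) with payoffs (6, 8).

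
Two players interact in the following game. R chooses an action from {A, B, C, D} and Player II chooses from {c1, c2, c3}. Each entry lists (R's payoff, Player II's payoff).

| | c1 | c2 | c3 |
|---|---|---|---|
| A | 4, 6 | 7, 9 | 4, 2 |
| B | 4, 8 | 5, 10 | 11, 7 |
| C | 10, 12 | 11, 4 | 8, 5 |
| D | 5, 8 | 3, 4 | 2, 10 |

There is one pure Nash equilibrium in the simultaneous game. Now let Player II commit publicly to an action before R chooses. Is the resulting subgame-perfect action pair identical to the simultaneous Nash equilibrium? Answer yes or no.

Backward induction with Player II moving first.
- c1 → R plays C (best of 4, 4, 10, 5); Player II gets 12.
- c2 → R plays C (best of 7, 5, 11, 3); Player II gets 4.
- c3 → R plays B (best of 4, 11, 8, 2); Player II gets 7.
Among 12, 4, 7, the best is 12 at c1. Subgame-perfect outcome: (C, c1) with payoffs (10, 12).
Now find the simultaneous Nash equilibrium.
R's best replies: c1→C; c2→C; c3→B.
Player II's best replies: A→c2; B→c2; C→c1; D→c3.
Only (C, c1) has each player best-responding; Nash payoffs (10, 12).
Sequential outcome (C, c1) coincides with the Nash profile (C, c1).

yes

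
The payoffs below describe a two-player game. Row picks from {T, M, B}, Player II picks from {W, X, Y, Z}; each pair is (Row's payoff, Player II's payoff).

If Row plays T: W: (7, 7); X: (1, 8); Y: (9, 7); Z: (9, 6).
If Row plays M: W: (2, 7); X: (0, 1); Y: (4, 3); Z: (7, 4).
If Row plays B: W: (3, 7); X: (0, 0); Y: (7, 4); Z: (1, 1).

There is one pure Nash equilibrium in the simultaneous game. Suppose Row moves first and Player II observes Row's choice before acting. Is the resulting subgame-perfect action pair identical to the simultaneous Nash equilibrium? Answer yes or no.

no

Work backward from Player II's decision.
- T: BR = X, leader payoff 1.
- M: BR = W, leader payoff 2.
- B: BR = W, leader payoff 3.
Among 1, 2, 3, the best is 3 at B. Subgame-perfect outcome: (B, W) with payoffs (3, 7).
Under simultaneous play:
Row's best replies: W→T; X→T; Y→T; Z→T.
Player II's best replies: T→X; M→W; B→W.
Only (T, X) has each player best-responding; Nash payoffs (1, 8).
Sequential outcome (B, W) differs from the Nash profile (T, X).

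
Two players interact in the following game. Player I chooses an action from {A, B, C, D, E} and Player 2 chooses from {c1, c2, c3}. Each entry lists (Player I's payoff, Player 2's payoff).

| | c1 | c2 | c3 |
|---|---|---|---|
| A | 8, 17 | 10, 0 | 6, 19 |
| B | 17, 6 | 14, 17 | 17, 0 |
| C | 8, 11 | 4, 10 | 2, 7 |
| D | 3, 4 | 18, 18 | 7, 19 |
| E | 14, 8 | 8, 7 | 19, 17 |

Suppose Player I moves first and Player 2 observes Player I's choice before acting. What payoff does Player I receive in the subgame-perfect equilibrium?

Solve by backward induction (Player I leads).
- A: Player 2 compares 17, 0, 19 and picks c3; Player I would get 6.
- B: Player 2 compares 6, 17, 0 and picks c2; Player I would get 14.
- C: Player 2 compares 11, 10, 7 and picks c1; Player I would get 8.
- D: Player 2 compares 4, 18, 19 and picks c3; Player I would get 7.
- E: Player 2 compares 8, 7, 17 and picks c3; Player I would get 19.
Player I's induced payoffs are 6, 14, 8, 7, 19, so Player I commits to E. Subgame-perfect outcome: (E, c3) with payoffs (19, 17).

19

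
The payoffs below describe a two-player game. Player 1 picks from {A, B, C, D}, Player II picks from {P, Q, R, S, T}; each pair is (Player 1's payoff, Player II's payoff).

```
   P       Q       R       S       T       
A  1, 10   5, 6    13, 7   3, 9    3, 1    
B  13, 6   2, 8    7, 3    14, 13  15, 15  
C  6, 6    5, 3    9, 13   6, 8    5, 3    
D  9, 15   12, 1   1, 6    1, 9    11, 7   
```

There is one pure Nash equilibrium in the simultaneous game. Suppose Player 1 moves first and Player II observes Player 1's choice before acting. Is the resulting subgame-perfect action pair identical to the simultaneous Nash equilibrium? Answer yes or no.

Work backward from Player II's decision.
- A: BR = P, leader payoff 1.
- B: BR = T, leader payoff 15.
- C: BR = R, leader payoff 9.
- D: BR = P, leader payoff 9.
Among 1, 15, 9, 9, the best is 15 at B. Subgame-perfect outcome: (B, T) with payoffs (15, 15).
Now find the simultaneous Nash equilibrium.
Player 1's best replies: P→B; Q→D; R→A; S→B; T→B.
Player II's best replies: A→P; B→T; C→R; D→P.
The unique mutual best reply is (B, T), giving (15, 15).
Sequential outcome (B, T) coincides with the Nash profile (B, T).

yes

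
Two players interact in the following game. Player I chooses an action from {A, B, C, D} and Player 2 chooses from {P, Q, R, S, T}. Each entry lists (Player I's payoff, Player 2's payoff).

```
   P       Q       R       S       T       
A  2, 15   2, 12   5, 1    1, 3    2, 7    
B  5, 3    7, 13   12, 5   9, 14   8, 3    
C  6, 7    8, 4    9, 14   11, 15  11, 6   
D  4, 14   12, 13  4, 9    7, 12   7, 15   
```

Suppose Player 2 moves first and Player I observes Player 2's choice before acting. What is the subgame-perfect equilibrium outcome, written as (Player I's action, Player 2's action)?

(C, S)

Solve by backward induction (Player 2 leads).
- P: BR = C, leader payoff 7.
- Q: BR = D, leader payoff 13.
- R: BR = B, leader payoff 5.
- S: BR = C, leader payoff 15.
- T: BR = C, leader payoff 6.
Player 2's induced payoffs are 7, 13, 5, 15, 6, so Player 2 commits to S. Subgame-perfect outcome: (C, S) with payoffs (11, 15).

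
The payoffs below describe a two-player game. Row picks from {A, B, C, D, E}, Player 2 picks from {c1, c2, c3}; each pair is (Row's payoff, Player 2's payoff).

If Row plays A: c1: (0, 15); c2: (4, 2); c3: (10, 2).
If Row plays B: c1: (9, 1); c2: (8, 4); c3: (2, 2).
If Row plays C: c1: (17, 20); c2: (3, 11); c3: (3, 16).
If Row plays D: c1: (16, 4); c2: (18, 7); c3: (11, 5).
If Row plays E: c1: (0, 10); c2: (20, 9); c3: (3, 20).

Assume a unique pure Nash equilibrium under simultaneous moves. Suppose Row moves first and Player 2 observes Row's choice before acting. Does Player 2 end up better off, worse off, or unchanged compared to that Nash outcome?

worse off

Solve by backward induction (Row leads).
- A → Player 2 plays c1 (best of 15, 2, 2); Row gets 0.
- B → Player 2 plays c2 (best of 1, 4, 2); Row gets 8.
- C → Player 2 plays c1 (best of 20, 11, 16); Row gets 17.
- D → Player 2 plays c2 (best of 4, 7, 5); Row gets 18.
- E → Player 2 plays c3 (best of 10, 9, 20); Row gets 3.
Maximizing over 0, 8, 17, 18, 3, Row chooses D. Subgame-perfect outcome: (D, c2) with payoffs (18, 7).
Now find the simultaneous Nash equilibrium.
Row's best replies: c1→C; c2→E; c3→D.
Player 2's best replies: A→c1; B→c2; C→c1; D→c2; E→c3.
The unique mutual best reply is (C, c1), giving (17, 20).
Player 2 earns 7 sequentially versus 20 at the Nash outcome: worse off.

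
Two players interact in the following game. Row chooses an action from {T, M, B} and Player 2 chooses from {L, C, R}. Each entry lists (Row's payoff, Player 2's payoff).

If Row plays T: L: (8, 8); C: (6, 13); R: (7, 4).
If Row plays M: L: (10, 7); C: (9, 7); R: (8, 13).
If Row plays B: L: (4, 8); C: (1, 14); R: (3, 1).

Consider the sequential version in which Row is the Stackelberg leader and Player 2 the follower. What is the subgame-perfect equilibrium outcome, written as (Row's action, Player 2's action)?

(M, R)

Work backward from Player 2's decision.
- T → Player 2 plays C (best of 8, 13, 4); Row gets 6.
- M → Player 2 plays R (best of 7, 7, 13); Row gets 8.
- B → Player 2 plays C (best of 8, 14, 1); Row gets 1.
Maximizing over 6, 8, 1, Row chooses M. Subgame-perfect outcome: (M, R) with payoffs (8, 13).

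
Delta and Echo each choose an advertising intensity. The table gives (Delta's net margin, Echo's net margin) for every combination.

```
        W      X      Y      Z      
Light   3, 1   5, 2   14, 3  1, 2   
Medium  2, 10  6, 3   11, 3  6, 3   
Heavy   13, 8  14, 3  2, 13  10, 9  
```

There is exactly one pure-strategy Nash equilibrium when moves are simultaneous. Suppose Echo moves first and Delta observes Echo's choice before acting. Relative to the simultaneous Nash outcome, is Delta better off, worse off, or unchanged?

worse off

Backward induction with Echo moving first.
- W: BR = Heavy, leader payoff 8.
- X: BR = Heavy, leader payoff 3.
- Y: BR = Light, leader payoff 3.
- Z: BR = Heavy, leader payoff 9.
Maximizing over 8, 3, 3, 9, Echo chooses Z. Subgame-perfect outcome: (Heavy, Z) with payoffs (10, 9).
Now find the simultaneous Nash equilibrium.
Delta's best replies: W→Heavy; X→Heavy; Y→Light; Z→Heavy.
Echo's best replies: Light→Y; Medium→W; Heavy→Y.
Only (Light, Y) has each player best-responding; Nash payoffs (14, 3).
Delta earns 10 sequentially versus 14 at the Nash outcome: worse off.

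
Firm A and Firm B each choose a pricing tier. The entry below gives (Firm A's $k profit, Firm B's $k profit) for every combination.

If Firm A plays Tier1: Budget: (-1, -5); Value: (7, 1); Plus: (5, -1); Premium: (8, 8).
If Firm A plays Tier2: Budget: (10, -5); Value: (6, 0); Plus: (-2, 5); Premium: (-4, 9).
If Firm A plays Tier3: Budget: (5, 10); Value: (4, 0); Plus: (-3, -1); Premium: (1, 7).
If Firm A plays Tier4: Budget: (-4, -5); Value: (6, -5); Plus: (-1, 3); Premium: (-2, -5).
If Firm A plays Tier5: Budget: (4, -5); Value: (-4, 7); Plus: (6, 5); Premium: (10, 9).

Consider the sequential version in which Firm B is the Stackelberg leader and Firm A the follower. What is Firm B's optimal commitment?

Premium

Work backward from Firm A's decision.
- Budget: BR = Tier2, leader payoff -5.
- Value: BR = Tier1, leader payoff 1.
- Plus: BR = Tier5, leader payoff 5.
- Premium: BR = Tier5, leader payoff 9.
Maximizing over -5, 1, 5, 9, Firm B chooses Premium. Subgame-perfect outcome: (Tier5, Premium) with payoffs (10, 9).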